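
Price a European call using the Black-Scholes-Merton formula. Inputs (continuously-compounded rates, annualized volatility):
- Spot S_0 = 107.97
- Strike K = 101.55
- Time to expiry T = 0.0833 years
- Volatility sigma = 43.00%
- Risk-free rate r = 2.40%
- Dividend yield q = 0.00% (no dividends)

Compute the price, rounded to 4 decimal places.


Answer: Price = 9.1481

Derivation:
d1 = (ln(S/K) + (r - q + 0.5*sigma^2) * T) / (sigma * sqrt(T)) = 0.57211340
d2 = d1 - sigma * sqrt(T) = 0.44800792
exp(-rT) = 0.99800280; exp(-qT) = 1.00000000
C = S_0 * exp(-qT) * N(d1) - K * exp(-rT) * N(d2)
N(d1) = 0.71637742; N(d2) = 0.67292626
C = 107.9700 * 1.00000000 * 0.71637742 - 101.5500 * 0.99800280 * 0.67292626 = 9.1481


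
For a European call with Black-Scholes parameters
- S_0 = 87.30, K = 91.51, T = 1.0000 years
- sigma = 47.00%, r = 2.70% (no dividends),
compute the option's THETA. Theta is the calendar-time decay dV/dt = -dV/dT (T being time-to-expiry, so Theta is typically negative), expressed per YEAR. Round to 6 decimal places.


Answer: Theta = -8.974026

Derivation:
d1 = 0.1922387381; d2 = -0.2777612619
phi(d1) = 0.3916383665; exp(-qT) = 1.0000000000; exp(-rT) = 0.9733612415
Theta = -S*exp(-qT)*phi(d1)*sigma/(2*sqrt(T)) - r*K*exp(-rT)*N(d2) + q*S*exp(-qT)*N(d1)
N(d1) = 0.5762223984; N(d2) = 0.3905978150; sqrt(T) = 1.0000000000
Term 1 = -87.3000 * 1.0000000000 * 0.3916383665 * 0.4700 / (2 * 1.0000000000) = -8.0346569079
Term 2 = -0.0270 * 91.5100 * 0.9733612415 * 0.3905978150 = -0.9393689006
Term 3 = 0 (no dividend yield, q = 0)
Theta = -8.0346569079 + (-0.9393689006) + (0.0000000000) = -8.974026


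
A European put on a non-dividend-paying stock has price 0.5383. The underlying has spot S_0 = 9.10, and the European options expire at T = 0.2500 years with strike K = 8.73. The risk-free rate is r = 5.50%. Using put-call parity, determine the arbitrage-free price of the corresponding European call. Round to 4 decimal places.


Put-call parity: C - P = S_0 * exp(-qT) - K * exp(-rT).
S_0 * exp(-qT) = 9.1000 * 1.00000000 = 9.10000000
K * exp(-rT) = 8.7300 * 0.98634410 = 8.61078399
C = P + S*exp(-qT) - K*exp(-rT)
C = 0.5383 + 9.10000000 - 8.61078399 = 1.0275

Answer: Call price = 1.0275


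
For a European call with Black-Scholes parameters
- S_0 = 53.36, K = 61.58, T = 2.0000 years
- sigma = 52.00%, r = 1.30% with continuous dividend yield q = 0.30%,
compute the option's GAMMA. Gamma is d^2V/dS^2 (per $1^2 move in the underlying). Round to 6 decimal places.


Answer: Gamma = 0.009906

Derivation:
d1 = 0.2000626179; d2 = -0.5353284346
phi(d1) = 0.3910377960; exp(-qT) = 0.9940179641; exp(-rT) = 0.9743350896
Gamma = exp(-qT) * phi(d1) / (S * sigma * sqrt(T)) = 0.9940179641 * 0.3910377960 / (53.3600 * 0.5200 * 1.4142135624) = 0.009906


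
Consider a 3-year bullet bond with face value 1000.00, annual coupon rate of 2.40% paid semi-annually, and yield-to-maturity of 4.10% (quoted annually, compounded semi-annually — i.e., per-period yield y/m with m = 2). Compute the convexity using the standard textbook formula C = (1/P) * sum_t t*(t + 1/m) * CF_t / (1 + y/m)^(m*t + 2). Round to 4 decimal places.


Coupon per period c = face * coupon_rate / m = 12.000000
Periods per year m = 2; per-period yield y/m = 0.020500
Number of cashflows N = 6
Cashflows (t years, CF_t, discount factor 1/(1+y/m)^(m*t), PV):
  t = 0.5000: CF_t = 12.000000, DF = 0.979912, PV = 11.758942
  t = 1.0000: CF_t = 12.000000, DF = 0.960227, PV = 11.522726
  t = 1.5000: CF_t = 12.000000, DF = 0.940938, PV = 11.291255
  t = 2.0000: CF_t = 12.000000, DF = 0.922036, PV = 11.064434
  t = 2.5000: CF_t = 12.000000, DF = 0.903514, PV = 10.842170
  t = 3.0000: CF_t = 1012.000000, DF = 0.885364, PV = 895.988547
Price P = sum_t PV_t = 952.468073
Convexity numerator sum_t t*(t + 1/m) * CF_t / (1+y/m)^(m*t + 2):
  t = 0.5000: term = 5.645628
  t = 1.0000: term = 16.596651
  t = 1.5000: term = 32.526509
  t = 2.0000: term = 53.121851
  t = 2.5000: term = 78.082093
  t = 3.0000: term = 9033.701564
Convexity = (1/P) * sum = 9219.674295 / 952.468073 = 9.679773

Answer: Convexity = 9.6798


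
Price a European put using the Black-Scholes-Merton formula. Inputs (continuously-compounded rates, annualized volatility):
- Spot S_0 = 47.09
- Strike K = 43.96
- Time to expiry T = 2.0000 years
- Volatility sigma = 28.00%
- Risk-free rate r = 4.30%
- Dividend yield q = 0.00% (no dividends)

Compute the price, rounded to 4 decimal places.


Answer: Price = 3.9940

Derivation:
d1 = (ln(S/K) + (r - q + 0.5*sigma^2) * T) / (sigma * sqrt(T)) = 0.58886978
d2 = d1 - sigma * sqrt(T) = 0.19288998
exp(-rT) = 0.91759423; exp(-qT) = 1.00000000
P = K * exp(-rT) * N(-d2) - S_0 * exp(-qT) * N(-d1)
N(-d1) = 0.27797432; N(-d2) = 0.42352257
P = 43.9600 * 0.91759423 * 0.42352257 - 47.0900 * 1.00000000 * 0.27797432 = 3.9940


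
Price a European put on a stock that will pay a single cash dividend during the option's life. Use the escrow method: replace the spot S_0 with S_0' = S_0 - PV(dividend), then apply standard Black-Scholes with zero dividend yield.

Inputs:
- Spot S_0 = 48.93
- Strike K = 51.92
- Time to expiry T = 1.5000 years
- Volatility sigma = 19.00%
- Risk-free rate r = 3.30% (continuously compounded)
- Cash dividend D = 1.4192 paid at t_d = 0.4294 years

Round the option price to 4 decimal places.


PV(D) = D * exp(-r * t_d) = 1.4192 * 0.98592972 = 1.39923147
S_0' = S_0 - PV(D) = 48.9300 - 1.39923147 = 47.53076853
d1 = (ln(S_0'/K) + (r + sigma^2/2)*T) / (sigma*sqrt(T)) = -0.05050166
d2 = d1 - sigma*sqrt(T) = -0.28320318
exp(-rT) = 0.95170516
N(-d1) = 0.52013869; N(-d2) = 0.61148946
P = K * exp(-rT) * N(-d2) - S_0' * N(-d1) = 51.9200 * 0.95170516 * 0.61148946 - 47.53076853 * 0.52013869 = 5.4927

Answer: Price = 5.4927


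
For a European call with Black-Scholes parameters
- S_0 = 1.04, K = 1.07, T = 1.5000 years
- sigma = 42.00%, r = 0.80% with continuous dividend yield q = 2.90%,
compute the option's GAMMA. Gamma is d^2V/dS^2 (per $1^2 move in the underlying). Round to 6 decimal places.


Answer: Gamma = 0.706957

Derivation:
d1 = 0.1406747105; d2 = -0.3737181355
phi(d1) = 0.3950143363; exp(-qT) = 0.9574325541; exp(-rT) = 0.9880717129
Gamma = exp(-qT) * phi(d1) / (S * sigma * sqrt(T)) = 0.9574325541 * 0.3950143363 / (1.0400 * 0.4200 * 1.2247448714) = 0.706957


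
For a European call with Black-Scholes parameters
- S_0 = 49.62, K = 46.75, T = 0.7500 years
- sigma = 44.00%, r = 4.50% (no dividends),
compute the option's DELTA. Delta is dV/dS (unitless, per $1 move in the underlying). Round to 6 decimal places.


d1 = 0.4354525908; d2 = 0.0544014131
phi(d1) = 0.3628564373; exp(-qT) = 1.0000000000; exp(-rT) = 0.9668131777
N(d1) = 0.6683830279
Delta = exp(-qT) * N(d1) = 1.0000000000 * 0.6683830279 = 0.668383

Answer: Delta = 0.668383


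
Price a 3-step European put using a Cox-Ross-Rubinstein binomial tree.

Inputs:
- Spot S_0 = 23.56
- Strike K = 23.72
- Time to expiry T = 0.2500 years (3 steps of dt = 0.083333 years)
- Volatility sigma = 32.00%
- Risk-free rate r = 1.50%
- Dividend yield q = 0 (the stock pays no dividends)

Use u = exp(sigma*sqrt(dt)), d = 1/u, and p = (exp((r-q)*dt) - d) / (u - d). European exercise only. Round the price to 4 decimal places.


Answer: Price = V(0,0) = 1.6667

Derivation:
dt = T/N = 0.083333
u = exp(sigma*sqrt(dt)) = 1.096777; d = 1/u = 0.911762
p = (exp((r-q)*dt) - d) / (u - d) = 0.483683
Discount per step: exp(-r*dt) = 0.998751
Stock lattice S(k, i) with i counting down-moves:
  k=0: S(0,0) = 23.5600
  k=1: S(1,0) = 25.8401; S(1,1) = 21.4811
  k=2: S(2,0) = 28.3408; S(2,1) = 23.5600; S(2,2) = 19.5857
  k=3: S(3,0) = 31.0835; S(3,1) = 25.8401; S(3,2) = 21.4811; S(3,3) = 17.8575
Terminal payoffs V(N, i) = max(K - S_T, 0):
  V(3,0) = 0.000000; V(3,1) = 0.000000; V(3,2) = 2.238882; V(3,3) = 5.862524
Backward induction: V(k, i) = exp(-r*dt) * [p * V(k+1, i) + (1-p) * V(k+1, i+1)].
  V(2,0) = exp(-r*dt) * [p*0.000000 + (1-p)*0.000000] = 0.000000
  V(2,1) = exp(-r*dt) * [p*0.000000 + (1-p)*2.238882] = 1.154529
  V(2,2) = exp(-r*dt) * [p*2.238882 + (1-p)*5.862524] = 4.104697
  V(1,0) = exp(-r*dt) * [p*0.000000 + (1-p)*1.154529] = 0.595359
  V(1,1) = exp(-r*dt) * [p*1.154529 + (1-p)*4.104697] = 2.674406
  V(0,0) = exp(-r*dt) * [p*0.595359 + (1-p)*2.674406] = 1.666722


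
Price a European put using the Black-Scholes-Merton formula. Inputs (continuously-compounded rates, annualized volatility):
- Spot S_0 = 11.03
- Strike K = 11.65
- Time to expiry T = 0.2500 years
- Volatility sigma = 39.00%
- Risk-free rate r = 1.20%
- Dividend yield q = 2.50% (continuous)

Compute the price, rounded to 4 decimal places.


d1 = (ln(S/K) + (r - q + 0.5*sigma^2) * T) / (sigma * sqrt(T)) = -0.19961460
d2 = d1 - sigma * sqrt(T) = -0.39461460
exp(-rT) = 0.99700450; exp(-qT) = 0.99376949
P = K * exp(-rT) * N(-d2) - S_0 * exp(-qT) * N(-d1)
N(-d1) = 0.57910900; N(-d2) = 0.65343633
P = 11.6500 * 0.99700450 * 0.65343633 - 11.0300 * 0.99376949 * 0.57910900 = 1.2420

Answer: Price = 1.2420


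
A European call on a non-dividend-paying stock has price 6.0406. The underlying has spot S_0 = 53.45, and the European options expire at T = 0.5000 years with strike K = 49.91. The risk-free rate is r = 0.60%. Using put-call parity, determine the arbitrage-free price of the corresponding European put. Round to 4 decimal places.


Answer: Put price = 2.3511

Derivation:
Put-call parity: C - P = S_0 * exp(-qT) - K * exp(-rT).
S_0 * exp(-qT) = 53.4500 * 1.00000000 = 53.45000000
K * exp(-rT) = 49.9100 * 0.99700450 = 49.76049437
P = C - S*exp(-qT) + K*exp(-rT)
P = 6.0406 - 53.45000000 + 49.76049437 = 2.3511


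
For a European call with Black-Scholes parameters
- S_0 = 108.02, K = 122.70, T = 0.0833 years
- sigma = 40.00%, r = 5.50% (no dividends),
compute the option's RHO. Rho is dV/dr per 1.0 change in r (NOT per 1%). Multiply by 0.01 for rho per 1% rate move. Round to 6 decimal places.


d1 = -1.0063535588; d2 = -1.1218005163
phi(d1) = 0.2404333699; exp(-qT) = 1.0000000000; exp(-rT) = 0.9954289791
N(d2) = 0.1309736333
Rho = K*T*exp(-rT)*N(d2) = 122.7000 * 0.0833 * 0.9954289791 * 0.1309736333 = 1.332551

Answer: Rho = 1.332551


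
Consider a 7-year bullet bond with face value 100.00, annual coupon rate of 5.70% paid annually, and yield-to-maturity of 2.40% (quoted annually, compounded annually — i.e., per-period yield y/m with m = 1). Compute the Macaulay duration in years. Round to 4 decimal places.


Coupon per period c = face * coupon_rate / m = 5.700000
Periods per year m = 1; per-period yield y/m = 0.024000
Number of cashflows N = 7
Cashflows (t years, CF_t, discount factor 1/(1+y/m)^(m*t), PV):
  t = 1.0000: CF_t = 5.700000, DF = 0.976562, PV = 5.566406
  t = 2.0000: CF_t = 5.700000, DF = 0.953674, PV = 5.435944
  t = 3.0000: CF_t = 5.700000, DF = 0.931323, PV = 5.308539
  t = 4.0000: CF_t = 5.700000, DF = 0.909495, PV = 5.184120
  t = 5.0000: CF_t = 5.700000, DF = 0.888178, PV = 5.062617
  t = 6.0000: CF_t = 5.700000, DF = 0.867362, PV = 4.943962
  t = 7.0000: CF_t = 105.700000, DF = 0.847033, PV = 89.531383
Price P = sum_t PV_t = 121.032970
Macaulay numerator sum_t t * PV_t:
  t * PV_t at t = 1.0000: 5.566406
  t * PV_t at t = 2.0000: 10.871887
  t * PV_t at t = 3.0000: 15.925616
  t * PV_t at t = 4.0000: 20.736479
  t * PV_t at t = 5.0000: 25.313085
  t * PV_t at t = 6.0000: 29.663771
  t * PV_t at t = 7.0000: 626.719678
Macaulay duration D = (sum_t t * PV_t) / P = 734.796923 / 121.032970 = 6.071048

Answer: Macaulay duration = 6.0710 years


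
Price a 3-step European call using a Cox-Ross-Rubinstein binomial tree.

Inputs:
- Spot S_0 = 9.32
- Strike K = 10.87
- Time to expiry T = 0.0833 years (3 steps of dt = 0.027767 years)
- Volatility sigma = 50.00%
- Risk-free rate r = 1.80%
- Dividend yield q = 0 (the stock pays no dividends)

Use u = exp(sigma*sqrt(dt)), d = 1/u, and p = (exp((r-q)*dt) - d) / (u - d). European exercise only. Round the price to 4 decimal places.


Answer: Price = V(0,0) = 0.1227

Derivation:
dt = T/N = 0.027767
u = exp(sigma*sqrt(dt)) = 1.086886; d = 1/u = 0.920060
p = (exp((r-q)*dt) - d) / (u - d) = 0.482180
Discount per step: exp(-r*dt) = 0.999500
Stock lattice S(k, i) with i counting down-moves:
  k=0: S(0,0) = 9.3200
  k=1: S(1,0) = 10.1298; S(1,1) = 8.5750
  k=2: S(2,0) = 11.0099; S(2,1) = 9.3200; S(2,2) = 7.8895
  k=3: S(3,0) = 11.9665; S(3,1) = 10.1298; S(3,2) = 8.5750; S(3,3) = 7.2588
Terminal payoffs V(N, i) = max(S_T - K, 0):
  V(3,0) = 1.096518; V(3,1) = 0.000000; V(3,2) = 0.000000; V(3,3) = 0.000000
Backward induction: V(k, i) = exp(-r*dt) * [p * V(k+1, i) + (1-p) * V(k+1, i+1)].
  V(2,0) = exp(-r*dt) * [p*1.096518 + (1-p)*0.000000] = 0.528455
  V(2,1) = exp(-r*dt) * [p*0.000000 + (1-p)*0.000000] = 0.000000
  V(2,2) = exp(-r*dt) * [p*0.000000 + (1-p)*0.000000] = 0.000000
  V(1,0) = exp(-r*dt) * [p*0.528455 + (1-p)*0.000000] = 0.254683
  V(1,1) = exp(-r*dt) * [p*0.000000 + (1-p)*0.000000] = 0.000000
  V(0,0) = exp(-r*dt) * [p*0.254683 + (1-p)*0.000000] = 0.122741


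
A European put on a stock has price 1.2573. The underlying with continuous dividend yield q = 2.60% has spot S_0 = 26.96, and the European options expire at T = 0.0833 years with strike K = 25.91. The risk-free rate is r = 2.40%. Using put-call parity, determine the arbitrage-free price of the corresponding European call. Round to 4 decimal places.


Put-call parity: C - P = S_0 * exp(-qT) - K * exp(-rT).
S_0 * exp(-qT) = 26.9600 * 0.99783654 = 26.90167322
K * exp(-rT) = 25.9100 * 0.99800280 = 25.85825247
C = P + S*exp(-qT) - K*exp(-rT)
C = 1.2573 + 26.90167322 - 25.85825247 = 2.3007

Answer: Call price = 2.3007


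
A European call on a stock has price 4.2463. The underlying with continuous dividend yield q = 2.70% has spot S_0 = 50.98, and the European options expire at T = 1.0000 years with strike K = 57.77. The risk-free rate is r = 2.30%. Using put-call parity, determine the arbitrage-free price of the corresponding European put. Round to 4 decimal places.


Put-call parity: C - P = S_0 * exp(-qT) - K * exp(-rT).
S_0 * exp(-qT) = 50.9800 * 0.97336124 = 49.62195609
K * exp(-rT) = 57.7700 * 0.97726248 = 56.45645369
P = C - S*exp(-qT) + K*exp(-rT)
P = 4.2463 - 49.62195609 + 56.45645369 = 11.0808

Answer: Put price = 11.0808


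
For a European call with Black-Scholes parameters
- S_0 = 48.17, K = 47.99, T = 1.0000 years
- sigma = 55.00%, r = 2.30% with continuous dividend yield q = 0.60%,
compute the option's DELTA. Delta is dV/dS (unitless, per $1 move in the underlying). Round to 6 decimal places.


Answer: Delta = 0.619026

Derivation:
d1 = 0.3127159359; d2 = -0.2372840641
phi(d1) = 0.3799049605; exp(-qT) = 0.9940179641; exp(-rT) = 0.9772624838
N(d1) = 0.6227517564
Delta = exp(-qT) * N(d1) = 0.9940179641 * 0.6227517564 = 0.619026


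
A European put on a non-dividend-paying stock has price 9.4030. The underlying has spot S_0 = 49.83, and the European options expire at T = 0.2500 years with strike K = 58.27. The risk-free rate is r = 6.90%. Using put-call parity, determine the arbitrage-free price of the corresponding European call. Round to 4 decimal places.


Put-call parity: C - P = S_0 * exp(-qT) - K * exp(-rT).
S_0 * exp(-qT) = 49.8300 * 1.00000000 = 49.83000000
K * exp(-rT) = 58.2700 * 0.98289793 = 57.27346235
C = P + S*exp(-qT) - K*exp(-rT)
C = 9.4030 + 49.83000000 - 57.27346235 = 1.9595

Answer: Call price = 1.9595


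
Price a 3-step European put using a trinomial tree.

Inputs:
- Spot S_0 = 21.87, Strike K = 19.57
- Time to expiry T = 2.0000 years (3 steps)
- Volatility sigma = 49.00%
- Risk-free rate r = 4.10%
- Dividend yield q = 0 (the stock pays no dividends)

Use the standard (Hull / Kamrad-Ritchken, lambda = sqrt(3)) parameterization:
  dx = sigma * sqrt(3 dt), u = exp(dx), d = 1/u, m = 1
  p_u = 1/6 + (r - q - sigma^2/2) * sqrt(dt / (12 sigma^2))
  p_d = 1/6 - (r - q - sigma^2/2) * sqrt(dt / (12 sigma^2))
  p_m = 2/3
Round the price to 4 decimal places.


dt = T/N = 0.666667; dx = sigma*sqrt(3*dt) = 0.692965
u = exp(dx) = 1.999635; d = 1/u = 0.500091
p_u = 0.128642, p_m = 0.666667, p_d = 0.204692
Discount per step: exp(-r*dt) = 0.973037
Stock lattice S(k, j) with j the centered position index:
  k=0: S(0,+0) = 21.8700
  k=1: S(1,-1) = 10.9370; S(1,+0) = 21.8700; S(1,+1) = 43.7320
  k=2: S(2,-2) = 5.4695; S(2,-1) = 10.9370; S(2,+0) = 21.8700; S(2,+1) = 43.7320; S(2,+2) = 87.4481
  k=3: S(3,-3) = 2.7352; S(3,-2) = 5.4695; S(3,-1) = 10.9370; S(3,+0) = 21.8700; S(3,+1) = 43.7320; S(3,+2) = 87.4481; S(3,+3) = 174.8642
Terminal payoffs V(N, j) = max(K - S_T, 0):
  V(3,-3) = 16.834753; V(3,-2) = 14.100504; V(3,-1) = 8.633004; V(3,+0) = 0.000000; V(3,+1) = 0.000000; V(3,+2) = 0.000000; V(3,+3) = 0.000000
Backward induction: V(k, j) = exp(-r*dt) * [p_u * V(k+1, j+1) + p_m * V(k+1, j) + p_d * V(k+1, j-1)]
  V(2,-2) = exp(-r*dt) * [p_u*8.633004 + p_m*14.100504 + p_d*16.834753] = 13.580513
  V(2,-1) = exp(-r*dt) * [p_u*0.000000 + p_m*8.633004 + p_d*14.100504] = 8.408587
  V(2,+0) = exp(-r*dt) * [p_u*0.000000 + p_m*0.000000 + p_d*8.633004] = 1.719457
  V(2,+1) = exp(-r*dt) * [p_u*0.000000 + p_m*0.000000 + p_d*0.000000] = 0.000000
  V(2,+2) = exp(-r*dt) * [p_u*0.000000 + p_m*0.000000 + p_d*0.000000] = 0.000000
  V(1,-1) = exp(-r*dt) * [p_u*1.719457 + p_m*8.408587 + p_d*13.580513] = 8.374672
  V(1,+0) = exp(-r*dt) * [p_u*0.000000 + p_m*1.719457 + p_d*8.408587] = 2.790157
  V(1,+1) = exp(-r*dt) * [p_u*0.000000 + p_m*0.000000 + p_d*1.719457] = 0.342469
  V(0,+0) = exp(-r*dt) * [p_u*0.342469 + p_m*2.790157 + p_d*8.374672] = 3.520823

Answer: Price = V(0,0) = 3.5208


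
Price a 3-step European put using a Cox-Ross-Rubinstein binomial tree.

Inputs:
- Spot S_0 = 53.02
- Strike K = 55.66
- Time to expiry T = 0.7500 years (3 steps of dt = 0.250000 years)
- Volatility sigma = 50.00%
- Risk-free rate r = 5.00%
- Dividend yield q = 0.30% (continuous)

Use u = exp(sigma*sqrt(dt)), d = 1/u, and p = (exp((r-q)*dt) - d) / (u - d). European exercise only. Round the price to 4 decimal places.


Answer: Price = V(0,0) = 10.1706

Derivation:
dt = T/N = 0.250000
u = exp(sigma*sqrt(dt)) = 1.284025; d = 1/u = 0.778801
p = (exp((r-q)*dt) - d) / (u - d) = 0.461218
Discount per step: exp(-r*dt) = 0.987578
Stock lattice S(k, i) with i counting down-moves:
  k=0: S(0,0) = 53.0200
  k=1: S(1,0) = 68.0790; S(1,1) = 41.2920
  k=2: S(2,0) = 87.4152; S(2,1) = 53.0200; S(2,2) = 32.1583
  k=3: S(3,0) = 112.2433; S(3,1) = 68.0790; S(3,2) = 41.2920; S(3,3) = 25.0449
Terminal payoffs V(N, i) = max(K - S_T, 0):
  V(3,0) = 0.000000; V(3,1) = 0.000000; V(3,2) = 14.367982; V(3,3) = 30.615125
Backward induction: V(k, i) = exp(-r*dt) * [p * V(k+1, i) + (1-p) * V(k+1, i+1)].
  V(2,0) = exp(-r*dt) * [p*0.000000 + (1-p)*0.000000] = 0.000000
  V(2,1) = exp(-r*dt) * [p*0.000000 + (1-p)*14.367982] = 7.645052
  V(2,2) = exp(-r*dt) * [p*14.367982 + (1-p)*30.615125] = 22.834434
  V(1,0) = exp(-r*dt) * [p*0.000000 + (1-p)*7.645052] = 4.067852
  V(1,1) = exp(-r*dt) * [p*7.645052 + (1-p)*22.834434] = 15.632195
  V(0,0) = exp(-r*dt) * [p*4.067852 + (1-p)*15.632195] = 10.170585


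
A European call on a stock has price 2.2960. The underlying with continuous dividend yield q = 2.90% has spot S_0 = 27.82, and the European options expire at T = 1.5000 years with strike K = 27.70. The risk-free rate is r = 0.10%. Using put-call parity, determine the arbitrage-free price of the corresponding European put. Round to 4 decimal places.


Answer: Put price = 3.3187

Derivation:
Put-call parity: C - P = S_0 * exp(-qT) - K * exp(-rT).
S_0 * exp(-qT) = 27.8200 * 0.95743255 = 26.63577365
K * exp(-rT) = 27.7000 * 0.99850112 = 27.65848115
P = C - S*exp(-qT) + K*exp(-rT)
P = 2.2960 - 26.63577365 + 27.65848115 = 3.3187


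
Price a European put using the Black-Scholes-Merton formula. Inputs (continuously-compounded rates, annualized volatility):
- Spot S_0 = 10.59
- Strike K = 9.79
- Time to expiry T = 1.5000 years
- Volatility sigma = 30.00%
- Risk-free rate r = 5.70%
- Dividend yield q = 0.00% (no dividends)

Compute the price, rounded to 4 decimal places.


Answer: Price = 0.7636

Derivation:
d1 = (ln(S/K) + (r - q + 0.5*sigma^2) * T) / (sigma * sqrt(T)) = 0.63019575
d2 = d1 - sigma * sqrt(T) = 0.26277229
exp(-rT) = 0.91805314; exp(-qT) = 1.00000000
P = K * exp(-rT) * N(-d2) - S_0 * exp(-qT) * N(-d1)
N(-d1) = 0.26428326; N(-d2) = 0.39636305
P = 9.7900 * 0.91805314 * 0.39636305 - 10.5900 * 1.00000000 * 0.26428326 = 0.7636


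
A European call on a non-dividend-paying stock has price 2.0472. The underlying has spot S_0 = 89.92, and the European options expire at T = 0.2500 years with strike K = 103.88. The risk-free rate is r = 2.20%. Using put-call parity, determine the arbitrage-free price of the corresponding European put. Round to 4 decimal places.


Answer: Put price = 15.4374

Derivation:
Put-call parity: C - P = S_0 * exp(-qT) - K * exp(-rT).
S_0 * exp(-qT) = 89.9200 * 1.00000000 = 89.92000000
K * exp(-rT) = 103.8800 * 0.99451510 = 103.31022831
P = C - S*exp(-qT) + K*exp(-rT)
P = 2.0472 - 89.92000000 + 103.31022831 = 15.4374


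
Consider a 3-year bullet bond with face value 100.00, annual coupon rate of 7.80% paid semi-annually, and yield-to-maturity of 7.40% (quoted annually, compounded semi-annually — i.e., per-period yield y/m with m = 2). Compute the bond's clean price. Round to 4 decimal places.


Coupon per period c = face * coupon_rate / m = 3.900000
Periods per year m = 2; per-period yield y/m = 0.037000
Number of cashflows N = 6
Cashflows (t years, CF_t, discount factor 1/(1+y/m)^(m*t), PV):
  t = 0.5000: CF_t = 3.900000, DF = 0.964320, PV = 3.760849
  t = 1.0000: CF_t = 3.900000, DF = 0.929913, PV = 3.626662
  t = 1.5000: CF_t = 3.900000, DF = 0.896734, PV = 3.497263
  t = 2.0000: CF_t = 3.900000, DF = 0.864739, PV = 3.372482
  t = 2.5000: CF_t = 3.900000, DF = 0.833885, PV = 3.252152
  t = 3.0000: CF_t = 103.900000, DF = 0.804132, PV = 83.549337
Price P = sum_t PV_t = 101.058745

Answer: Price = 101.0587


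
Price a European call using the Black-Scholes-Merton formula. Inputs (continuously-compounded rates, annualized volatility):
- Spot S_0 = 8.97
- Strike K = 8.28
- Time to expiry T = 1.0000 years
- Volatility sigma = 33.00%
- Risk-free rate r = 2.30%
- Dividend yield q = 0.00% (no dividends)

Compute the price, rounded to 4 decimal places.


Answer: Price = 1.6107

Derivation:
d1 = (ln(S/K) + (r - q + 0.5*sigma^2) * T) / (sigma * sqrt(T)) = 0.47725063
d2 = d1 - sigma * sqrt(T) = 0.14725063
exp(-rT) = 0.97726248; exp(-qT) = 1.00000000
C = S_0 * exp(-qT) * N(d1) - K * exp(-rT) * N(d2)
N(d1) = 0.68340817; N(d2) = 0.55853290
C = 8.9700 * 1.00000000 * 0.68340817 - 8.2800 * 0.97726248 * 0.55853290 = 1.6107


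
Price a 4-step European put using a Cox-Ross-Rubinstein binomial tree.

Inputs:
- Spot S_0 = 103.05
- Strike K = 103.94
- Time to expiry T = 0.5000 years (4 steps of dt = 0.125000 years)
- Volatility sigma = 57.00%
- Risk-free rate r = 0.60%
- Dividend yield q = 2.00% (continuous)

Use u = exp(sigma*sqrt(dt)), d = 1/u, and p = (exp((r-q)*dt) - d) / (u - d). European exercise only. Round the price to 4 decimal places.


dt = T/N = 0.125000
u = exp(sigma*sqrt(dt)) = 1.223267; d = 1/u = 0.817483
p = (exp((r-q)*dt) - d) / (u - d) = 0.445480
Discount per step: exp(-r*dt) = 0.999250
Stock lattice S(k, i) with i counting down-moves:
  k=0: S(0,0) = 103.0500
  k=1: S(1,0) = 126.0577; S(1,1) = 84.2416
  k=2: S(2,0) = 154.2023; S(2,1) = 103.0500; S(2,2) = 68.8661
  k=3: S(3,0) = 188.6306; S(3,1) = 126.0577; S(3,2) = 84.2416; S(3,3) = 56.2968
  k=4: S(4,0) = 230.7457; S(4,1) = 154.2023; S(4,2) = 103.0500; S(4,3) = 68.8661; S(4,4) = 46.0217
Terminal payoffs V(N, i) = max(K - S_T, 0):
  V(4,0) = 0.000000; V(4,1) = 0.000000; V(4,2) = 0.890000; V(4,3) = 35.073941; V(4,4) = 57.918321
Backward induction: V(k, i) = exp(-r*dt) * [p * V(k+1, i) + (1-p) * V(k+1, i+1)].
  V(3,0) = exp(-r*dt) * [p*0.000000 + (1-p)*0.000000] = 0.000000
  V(3,1) = exp(-r*dt) * [p*0.000000 + (1-p)*0.890000] = 0.493153
  V(3,2) = exp(-r*dt) * [p*0.890000 + (1-p)*35.073941] = 19.830814
  V(3,3) = exp(-r*dt) * [p*35.073941 + (1-p)*57.918321] = 47.705823
  V(2,0) = exp(-r*dt) * [p*0.000000 + (1-p)*0.493153] = 0.273258
  V(2,1) = exp(-r*dt) * [p*0.493153 + (1-p)*19.830814] = 11.207872
  V(2,2) = exp(-r*dt) * [p*19.830814 + (1-p)*47.705823] = 35.261619
  V(1,0) = exp(-r*dt) * [p*0.273258 + (1-p)*11.207872] = 6.331974
  V(1,1) = exp(-r*dt) * [p*11.207872 + (1-p)*35.261619] = 24.527762
  V(0,0) = exp(-r*dt) * [p*6.331974 + (1-p)*24.527762] = 16.409598

Answer: Price = V(0,0) = 16.4096


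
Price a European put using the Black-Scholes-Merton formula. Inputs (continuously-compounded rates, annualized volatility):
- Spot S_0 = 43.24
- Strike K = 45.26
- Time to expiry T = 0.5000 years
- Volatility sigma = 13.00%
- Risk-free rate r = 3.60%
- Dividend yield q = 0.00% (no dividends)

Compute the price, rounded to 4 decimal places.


d1 = (ln(S/K) + (r - q + 0.5*sigma^2) * T) / (sigma * sqrt(T)) = -0.25491360
d2 = d1 - sigma * sqrt(T) = -0.34683748
exp(-rT) = 0.98216103; exp(-qT) = 1.00000000
P = K * exp(-rT) * N(-d2) - S_0 * exp(-qT) * N(-d1)
N(-d1) = 0.60060508; N(-d2) = 0.63564329
P = 45.2600 * 0.98216103 * 0.63564329 - 43.2400 * 1.00000000 * 0.60060508 = 2.2858

Answer: Price = 2.2858


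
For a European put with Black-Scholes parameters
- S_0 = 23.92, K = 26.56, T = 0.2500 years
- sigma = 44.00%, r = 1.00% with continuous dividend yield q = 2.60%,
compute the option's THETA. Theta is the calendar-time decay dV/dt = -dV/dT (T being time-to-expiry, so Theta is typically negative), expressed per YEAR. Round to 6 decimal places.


Answer: Theta = -4.083713

Derivation:
d1 = -0.3840517978; d2 = -0.6040517978
phi(d1) = 0.3705798178; exp(-qT) = 0.9935210793; exp(-rT) = 0.9975031224
Theta = -S*exp(-qT)*phi(d1)*sigma/(2*sqrt(T)) + r*K*exp(-rT)*N(-d2) - q*S*exp(-qT)*N(-d1)
N(-d1) = 0.6495299717; N(-d2) = 0.7270953974; sqrt(T) = 0.5000000000
Term 1 = -23.9200 * 0.9935210793 * 0.3705798178 * 0.4400 / (2 * 0.5000000000) = -3.8750088715
Term 2 = 0.0100 * 26.5600 * 0.9975031224 * 0.7270953974 = 0.1926343492
Term 3 = -0.0260 * 23.9200 * 0.9935210793 * 0.6495299717 = -0.4013384832
Theta = -3.8750088715 + (0.1926343492) + (-0.4013384832) = -4.083713


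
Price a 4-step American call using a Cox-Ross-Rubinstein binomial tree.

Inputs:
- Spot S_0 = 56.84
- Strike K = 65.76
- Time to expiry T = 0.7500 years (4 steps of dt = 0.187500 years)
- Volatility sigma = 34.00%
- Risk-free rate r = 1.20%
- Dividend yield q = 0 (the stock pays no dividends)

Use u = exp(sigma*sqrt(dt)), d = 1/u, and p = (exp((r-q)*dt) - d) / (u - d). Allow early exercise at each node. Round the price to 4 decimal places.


dt = T/N = 0.187500
u = exp(sigma*sqrt(dt)) = 1.158614; d = 1/u = 0.863100
p = (exp((r-q)*dt) - d) / (u - d) = 0.470883
Discount per step: exp(-r*dt) = 0.997753
Stock lattice S(k, i) with i counting down-moves:
  k=0: S(0,0) = 56.8400
  k=1: S(1,0) = 65.8556; S(1,1) = 49.0586
  k=2: S(2,0) = 76.3012; S(2,1) = 56.8400; S(2,2) = 42.3425
  k=3: S(3,0) = 88.4037; S(3,1) = 65.8556; S(3,2) = 49.0586; S(3,3) = 36.5458
  k=4: S(4,0) = 102.4257; S(4,1) = 76.3012; S(4,2) = 56.8400; S(4,3) = 42.3425; S(4,4) = 31.5427
Terminal payoffs V(N, i) = max(S_T - K, 0):
  V(4,0) = 36.665692; V(4,1) = 10.541221; V(4,2) = 0.000000; V(4,3) = 0.000000; V(4,4) = 0.000000
Backward induction: V(k, i) = exp(-r*dt) * [p * V(k+1, i) + (1-p) * V(k+1, i+1)]; then take max(V_cont, immediate exercise) for American.
  V(3,0) = exp(-r*dt) * [p*36.665692 + (1-p)*10.541221] = 22.791444; exercise = 22.643650; V(3,0) = max -> 22.791444
  V(3,1) = exp(-r*dt) * [p*10.541221 + (1-p)*0.000000] = 4.952523; exercise = 0.095610; V(3,1) = max -> 4.952523
  V(3,2) = exp(-r*dt) * [p*0.000000 + (1-p)*0.000000] = 0.000000; exercise = 0.000000; V(3,2) = max -> 0.000000
  V(3,3) = exp(-r*dt) * [p*0.000000 + (1-p)*0.000000] = 0.000000; exercise = 0.000000; V(3,3) = max -> 0.000000
  V(2,0) = exp(-r*dt) * [p*22.791444 + (1-p)*4.952523] = 13.322552; exercise = 10.541221; V(2,0) = max -> 13.322552
  V(2,1) = exp(-r*dt) * [p*4.952523 + (1-p)*0.000000] = 2.326816; exercise = 0.000000; V(2,1) = max -> 2.326816
  V(2,2) = exp(-r*dt) * [p*0.000000 + (1-p)*0.000000] = 0.000000; exercise = 0.000000; V(2,2) = max -> 0.000000
  V(1,0) = exp(-r*dt) * [p*13.322552 + (1-p)*2.326816] = 7.487652; exercise = 0.095610; V(1,0) = max -> 7.487652
  V(1,1) = exp(-r*dt) * [p*2.326816 + (1-p)*0.000000] = 1.093195; exercise = 0.000000; V(1,1) = max -> 1.093195
  V(0,0) = exp(-r*dt) * [p*7.487652 + (1-p)*1.093195] = 4.095010; exercise = 0.000000; V(0,0) = max -> 4.095010

Answer: Price = V(0,0) = 4.0950


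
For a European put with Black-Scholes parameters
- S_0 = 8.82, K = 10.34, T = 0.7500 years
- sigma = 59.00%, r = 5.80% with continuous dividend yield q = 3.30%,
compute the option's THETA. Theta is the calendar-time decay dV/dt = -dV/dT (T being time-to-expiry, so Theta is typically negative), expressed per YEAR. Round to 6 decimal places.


Answer: Theta = -0.910159

Derivation:
d1 = -0.0190046076; d2 = -0.5299595959
phi(d1) = 0.3988702429; exp(-qT) = 0.9755537700; exp(-rT) = 0.9574325541
Theta = -S*exp(-qT)*phi(d1)*sigma/(2*sqrt(T)) + r*K*exp(-rT)*N(-d2) - q*S*exp(-qT)*N(-d1)
N(-d1) = 0.5075812851; N(-d2) = 0.7019300276; sqrt(T) = 0.8660254038
Term 1 = -8.8200 * 0.9755537700 * 0.3988702429 * 0.5900 / (2 * 0.8660254038) = -1.1690761983
Term 2 = 0.0580 * 10.3400 * 0.9574325541 * 0.7019300276 = 0.4030422213
Term 3 = -0.0330 * 8.8200 * 0.9755537700 * 0.5075812851 = -0.1441250057
Theta = -1.1690761983 + (0.4030422213) + (-0.1441250057) = -0.910159


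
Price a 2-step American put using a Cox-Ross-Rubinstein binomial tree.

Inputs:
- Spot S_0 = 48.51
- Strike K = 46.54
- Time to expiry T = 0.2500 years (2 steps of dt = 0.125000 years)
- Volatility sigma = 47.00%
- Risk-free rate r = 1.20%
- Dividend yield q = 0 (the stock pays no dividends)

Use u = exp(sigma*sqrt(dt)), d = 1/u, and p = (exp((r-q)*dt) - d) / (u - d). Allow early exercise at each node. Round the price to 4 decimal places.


Answer: Price = V(0,0) = 3.3766

Derivation:
dt = T/N = 0.125000
u = exp(sigma*sqrt(dt)) = 1.180774; d = 1/u = 0.846902
p = (exp((r-q)*dt) - d) / (u - d) = 0.463049
Discount per step: exp(-r*dt) = 0.998501
Stock lattice S(k, i) with i counting down-moves:
  k=0: S(0,0) = 48.5100
  k=1: S(1,0) = 57.2793; S(1,1) = 41.0832
  k=2: S(2,0) = 67.6340; S(2,1) = 48.5100; S(2,2) = 34.7935
Terminal payoffs V(N, i) = max(K - S_T, 0):
  V(2,0) = 0.000000; V(2,1) = 0.000000; V(2,2) = 11.746528
Backward induction: V(k, i) = exp(-r*dt) * [p * V(k+1, i) + (1-p) * V(k+1, i+1)]; then take max(V_cont, immediate exercise) for American.
  V(1,0) = exp(-r*dt) * [p*0.000000 + (1-p)*0.000000] = 0.000000; exercise = 0.000000; V(1,0) = max -> 0.000000
  V(1,1) = exp(-r*dt) * [p*0.000000 + (1-p)*11.746528] = 6.297857; exercise = 5.456776; V(1,1) = max -> 6.297857
  V(0,0) = exp(-r*dt) * [p*0.000000 + (1-p)*6.297857] = 3.376573; exercise = 0.000000; V(0,0) = max -> 3.376573


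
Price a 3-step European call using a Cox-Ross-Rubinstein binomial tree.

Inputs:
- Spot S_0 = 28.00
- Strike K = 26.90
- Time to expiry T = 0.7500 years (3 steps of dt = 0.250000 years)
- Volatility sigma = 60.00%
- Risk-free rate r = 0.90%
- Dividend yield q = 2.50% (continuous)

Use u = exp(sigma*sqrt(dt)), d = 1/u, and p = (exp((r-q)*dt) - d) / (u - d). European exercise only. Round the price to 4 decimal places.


dt = T/N = 0.250000
u = exp(sigma*sqrt(dt)) = 1.349859; d = 1/u = 0.740818
p = (exp((r-q)*dt) - d) / (u - d) = 0.419003
Discount per step: exp(-r*dt) = 0.997753
Stock lattice S(k, i) with i counting down-moves:
  k=0: S(0,0) = 28.0000
  k=1: S(1,0) = 37.7960; S(1,1) = 20.7429
  k=2: S(2,0) = 51.0193; S(2,1) = 28.0000; S(2,2) = 15.3667
  k=3: S(3,0) = 68.8689; S(3,1) = 37.7960; S(3,2) = 20.7429; S(3,3) = 11.3840
Terminal payoffs V(N, i) = max(S_T - K, 0):
  V(3,0) = 41.968887; V(3,1) = 10.896047; V(3,2) = 0.000000; V(3,3) = 0.000000
Backward induction: V(k, i) = exp(-r*dt) * [p * V(k+1, i) + (1-p) * V(k+1, i+1)].
  V(2,0) = exp(-r*dt) * [p*41.968887 + (1-p)*10.896047] = 23.861907
  V(2,1) = exp(-r*dt) * [p*10.896047 + (1-p)*0.000000] = 4.555214
  V(2,2) = exp(-r*dt) * [p*0.000000 + (1-p)*0.000000] = 0.000000
  V(1,0) = exp(-r*dt) * [p*23.861907 + (1-p)*4.555214] = 12.616356
  V(1,1) = exp(-r*dt) * [p*4.555214 + (1-p)*0.000000] = 1.904358
  V(0,0) = exp(-r*dt) * [p*12.616356 + (1-p)*1.904358] = 6.378349

Answer: Price = V(0,0) = 6.3783


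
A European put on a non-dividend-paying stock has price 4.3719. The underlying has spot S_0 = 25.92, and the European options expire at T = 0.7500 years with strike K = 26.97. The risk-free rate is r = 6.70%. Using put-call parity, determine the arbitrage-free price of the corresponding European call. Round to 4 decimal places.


Answer: Call price = 4.6437

Derivation:
Put-call parity: C - P = S_0 * exp(-qT) - K * exp(-rT).
S_0 * exp(-qT) = 25.9200 * 1.00000000 = 25.92000000
K * exp(-rT) = 26.9700 * 0.95099165 = 25.64824472
C = P + S*exp(-qT) - K*exp(-rT)
C = 4.3719 + 25.92000000 - 25.64824472 = 4.6437


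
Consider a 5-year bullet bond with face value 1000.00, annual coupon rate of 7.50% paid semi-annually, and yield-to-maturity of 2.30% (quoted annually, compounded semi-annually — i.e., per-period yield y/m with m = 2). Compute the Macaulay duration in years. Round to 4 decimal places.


Answer: Macaulay duration = 4.3495 years

Derivation:
Coupon per period c = face * coupon_rate / m = 37.500000
Periods per year m = 2; per-period yield y/m = 0.011500
Number of cashflows N = 10
Cashflows (t years, CF_t, discount factor 1/(1+y/m)^(m*t), PV):
  t = 0.5000: CF_t = 37.500000, DF = 0.988631, PV = 37.073653
  t = 1.0000: CF_t = 37.500000, DF = 0.977391, PV = 36.652153
  t = 1.5000: CF_t = 37.500000, DF = 0.966279, PV = 36.235446
  t = 2.0000: CF_t = 37.500000, DF = 0.955293, PV = 35.823476
  t = 2.5000: CF_t = 37.500000, DF = 0.944432, PV = 35.416189
  t = 3.0000: CF_t = 37.500000, DF = 0.933694, PV = 35.013534
  t = 3.5000: CF_t = 37.500000, DF = 0.923079, PV = 34.615456
  t = 4.0000: CF_t = 37.500000, DF = 0.912584, PV = 34.221904
  t = 4.5000: CF_t = 37.500000, DF = 0.902209, PV = 33.832827
  t = 5.0000: CF_t = 1037.500000, DF = 0.891951, PV = 925.399444
Price P = sum_t PV_t = 1244.284082
Macaulay numerator sum_t t * PV_t:
  t * PV_t at t = 0.5000: 18.536826
  t * PV_t at t = 1.0000: 36.652153
  t * PV_t at t = 1.5000: 54.353168
  t * PV_t at t = 2.0000: 71.646951
  t * PV_t at t = 2.5000: 88.540474
  t * PV_t at t = 3.0000: 105.040601
  t * PV_t at t = 3.5000: 121.154096
  t * PV_t at t = 4.0000: 136.887617
  t * PV_t at t = 4.5000: 152.247720
  t * PV_t at t = 5.0000: 4626.997221
Macaulay duration D = (sum_t t * PV_t) / P = 5412.056828 / 1244.284082 = 4.349535


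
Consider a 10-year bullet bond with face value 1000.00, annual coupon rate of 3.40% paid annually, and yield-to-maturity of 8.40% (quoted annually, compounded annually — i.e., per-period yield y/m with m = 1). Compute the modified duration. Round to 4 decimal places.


Answer: Modified duration = 7.6347

Derivation:
Coupon per period c = face * coupon_rate / m = 34.000000
Periods per year m = 1; per-period yield y/m = 0.084000
Number of cashflows N = 10
Cashflows (t years, CF_t, discount factor 1/(1+y/m)^(m*t), PV):
  t = 1.0000: CF_t = 34.000000, DF = 0.922509, PV = 31.365314
  t = 2.0000: CF_t = 34.000000, DF = 0.851023, PV = 28.934791
  t = 3.0000: CF_t = 34.000000, DF = 0.785077, PV = 26.692612
  t = 4.0000: CF_t = 34.000000, DF = 0.724241, PV = 24.624181
  t = 5.0000: CF_t = 34.000000, DF = 0.668119, PV = 22.716034
  t = 6.0000: CF_t = 34.000000, DF = 0.616346, PV = 20.955751
  t = 7.0000: CF_t = 34.000000, DF = 0.568585, PV = 19.331873
  t = 8.0000: CF_t = 34.000000, DF = 0.524524, PV = 17.833832
  t = 9.0000: CF_t = 34.000000, DF = 0.483879, PV = 16.451874
  t = 10.0000: CF_t = 1034.000000, DF = 0.446383, PV = 461.559524
Price P = sum_t PV_t = 670.465785
First compute Macaulay numerator sum_t t * PV_t:
  t * PV_t at t = 1.0000: 31.365314
  t * PV_t at t = 2.0000: 57.869582
  t * PV_t at t = 3.0000: 80.077835
  t * PV_t at t = 4.0000: 98.496723
  t * PV_t at t = 5.0000: 113.580169
  t * PV_t at t = 6.0000: 125.734504
  t * PV_t at t = 7.0000: 135.323114
  t * PV_t at t = 8.0000: 142.670652
  t * PV_t at t = 9.0000: 148.066867
  t * PV_t at t = 10.0000: 4615.595239
Macaulay duration D = 5548.779999 / 670.465785 = 8.276008
Modified duration = D / (1 + y/m) = 8.276008 / (1 + 0.084000) = 7.634693


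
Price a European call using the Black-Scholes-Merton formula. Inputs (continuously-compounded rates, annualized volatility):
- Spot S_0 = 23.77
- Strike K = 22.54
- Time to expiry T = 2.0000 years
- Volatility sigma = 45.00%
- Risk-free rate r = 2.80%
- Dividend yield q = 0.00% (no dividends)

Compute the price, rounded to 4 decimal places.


Answer: Price = 6.9362

Derivation:
d1 = (ln(S/K) + (r - q + 0.5*sigma^2) * T) / (sigma * sqrt(T)) = 0.48968366
d2 = d1 - sigma * sqrt(T) = -0.14671244
exp(-rT) = 0.94553914; exp(-qT) = 1.00000000
C = S_0 * exp(-qT) * N(d1) - K * exp(-rT) * N(d2)
N(d1) = 0.68782112; N(d2) = 0.44167950
C = 23.7700 * 1.00000000 * 0.68782112 - 22.5400 * 0.94553914 * 0.44167950 = 6.9362


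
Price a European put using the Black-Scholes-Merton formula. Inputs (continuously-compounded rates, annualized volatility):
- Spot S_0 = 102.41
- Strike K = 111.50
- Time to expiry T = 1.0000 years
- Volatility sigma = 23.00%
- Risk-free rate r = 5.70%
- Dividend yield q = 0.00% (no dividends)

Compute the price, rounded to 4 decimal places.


d1 = (ln(S/K) + (r - q + 0.5*sigma^2) * T) / (sigma * sqrt(T)) = -0.00691403
d2 = d1 - sigma * sqrt(T) = -0.23691403
exp(-rT) = 0.94459407; exp(-qT) = 1.00000000
P = K * exp(-rT) * N(-d2) - S_0 * exp(-qT) * N(-d1)
N(-d1) = 0.50275828; N(-d2) = 0.59363826
P = 111.5000 * 0.94459407 * 0.59363826 - 102.4100 * 1.00000000 * 0.50275828 = 11.0358

Answer: Price = 11.0358


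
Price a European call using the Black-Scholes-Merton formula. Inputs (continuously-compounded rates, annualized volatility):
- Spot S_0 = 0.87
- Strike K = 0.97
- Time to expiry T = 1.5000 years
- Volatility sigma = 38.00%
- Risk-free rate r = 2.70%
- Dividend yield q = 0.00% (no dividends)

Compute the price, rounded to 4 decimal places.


d1 = (ln(S/K) + (r - q + 0.5*sigma^2) * T) / (sigma * sqrt(T)) = 0.08594086
d2 = d1 - sigma * sqrt(T) = -0.37946219
exp(-rT) = 0.96030916; exp(-qT) = 1.00000000
C = S_0 * exp(-qT) * N(d1) - K * exp(-rT) * N(d2)
N(d1) = 0.53424329; N(d2) = 0.35217234
C = 0.8700 * 1.00000000 * 0.53424329 - 0.9700 * 0.96030916 * 0.35217234 = 0.1367

Answer: Price = 0.1367


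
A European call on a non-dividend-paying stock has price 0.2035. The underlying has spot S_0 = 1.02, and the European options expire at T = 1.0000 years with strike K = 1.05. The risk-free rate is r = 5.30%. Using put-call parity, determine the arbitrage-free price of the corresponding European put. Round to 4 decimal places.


Put-call parity: C - P = S_0 * exp(-qT) - K * exp(-rT).
S_0 * exp(-qT) = 1.0200 * 1.00000000 = 1.02000000
K * exp(-rT) = 1.0500 * 0.94838001 = 0.99579901
P = C - S*exp(-qT) + K*exp(-rT)
P = 0.2035 - 1.02000000 + 0.99579901 = 0.1793

Answer: Put price = 0.1793


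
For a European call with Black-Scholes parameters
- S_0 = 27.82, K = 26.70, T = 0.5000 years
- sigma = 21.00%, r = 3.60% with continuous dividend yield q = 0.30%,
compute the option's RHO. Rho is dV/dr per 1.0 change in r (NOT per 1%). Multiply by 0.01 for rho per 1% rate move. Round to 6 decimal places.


d1 = 0.4620883626; d2 = 0.3135959386
phi(d1) = 0.3585449079; exp(-qT) = 0.9985011244; exp(-rT) = 0.9821610324
N(d2) = 0.6230860277
Rho = K*T*exp(-rT)*N(d2) = 26.7000 * 0.5000 * 0.9821610324 * 0.6230860277 = 8.169810

Answer: Rho = 8.169810


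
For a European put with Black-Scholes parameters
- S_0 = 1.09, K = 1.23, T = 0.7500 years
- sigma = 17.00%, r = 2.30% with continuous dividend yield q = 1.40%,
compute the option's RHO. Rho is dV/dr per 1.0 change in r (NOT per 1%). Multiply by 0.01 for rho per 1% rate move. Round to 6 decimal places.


Answer: Rho = -0.727127

Derivation:
d1 = -0.7013037934; d2 = -0.8485281120
phi(d1) = 0.3119688180; exp(-qT) = 0.9895549326; exp(-rT) = 0.9828979294
N(-d2) = 0.8019280384
Rho = -K*T*exp(-rT)*N(-d2) = -1.2300 * 0.7500 * 0.9828979294 * 0.8019280384 = -0.727127


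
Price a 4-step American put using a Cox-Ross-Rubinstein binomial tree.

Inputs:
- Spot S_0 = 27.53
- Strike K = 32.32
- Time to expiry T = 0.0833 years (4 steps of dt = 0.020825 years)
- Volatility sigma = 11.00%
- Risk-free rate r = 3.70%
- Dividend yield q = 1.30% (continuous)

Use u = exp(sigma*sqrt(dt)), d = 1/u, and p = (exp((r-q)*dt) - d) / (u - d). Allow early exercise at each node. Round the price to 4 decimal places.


Answer: Price = V(0,0) = 4.7900

Derivation:
dt = T/N = 0.020825
u = exp(sigma*sqrt(dt)) = 1.016001; d = 1/u = 0.984251
p = (exp((r-q)*dt) - d) / (u - d) = 0.511778
Discount per step: exp(-r*dt) = 0.999230
Stock lattice S(k, i) with i counting down-moves:
  k=0: S(0,0) = 27.5300
  k=1: S(1,0) = 27.9705; S(1,1) = 27.0964
  k=2: S(2,0) = 28.4180; S(2,1) = 27.5300; S(2,2) = 26.6697
  k=3: S(3,0) = 28.8727; S(3,1) = 27.9705; S(3,2) = 27.0964; S(3,3) = 26.2497
  k=4: S(4,0) = 29.3347; S(4,1) = 28.4180; S(4,2) = 27.5300; S(4,3) = 26.6697; S(4,4) = 25.8363
Terminal payoffs V(N, i) = max(K - S_T, 0):
  V(4,0) = 2.985270; V(4,1) = 3.901958; V(4,2) = 4.790000; V(4,3) = 5.650292; V(4,4) = 6.483700
Backward induction: V(k, i) = exp(-r*dt) * [p * V(k+1, i) + (1-p) * V(k+1, i+1)]; then take max(V_cont, immediate exercise) for American.
  V(3,0) = exp(-r*dt) * [p*2.985270 + (1-p)*3.901958] = 3.430173; exercise = 3.447252; V(3,0) = max -> 3.447252
  V(3,1) = exp(-r*dt) * [p*3.901958 + (1-p)*4.790000] = 4.332181; exercise = 4.349503; V(3,1) = max -> 4.349503
  V(3,2) = exp(-r*dt) * [p*4.790000 + (1-p)*5.650292] = 5.206001; exercise = 5.223560; V(3,2) = max -> 5.223560
  V(3,3) = exp(-r*dt) * [p*5.650292 + (1-p)*6.483700] = 6.052515; exercise = 6.070303; V(3,3) = max -> 6.070303
  V(2,0) = exp(-r*dt) * [p*3.447252 + (1-p)*4.349503] = 3.884756; exercise = 3.901958; V(2,0) = max -> 3.901958
  V(2,1) = exp(-r*dt) * [p*4.349503 + (1-p)*5.223560] = 4.772558; exercise = 4.790000; V(2,1) = max -> 4.790000
  V(2,2) = exp(-r*dt) * [p*5.223560 + (1-p)*6.070303] = 5.632617; exercise = 5.650292; V(2,2) = max -> 5.650292
  V(1,0) = exp(-r*dt) * [p*3.901958 + (1-p)*4.790000] = 4.332181; exercise = 4.349503; V(1,0) = max -> 4.349503
  V(1,1) = exp(-r*dt) * [p*4.790000 + (1-p)*5.650292] = 5.206001; exercise = 5.223560; V(1,1) = max -> 5.223560
  V(0,0) = exp(-r*dt) * [p*4.349503 + (1-p)*5.223560] = 4.772558; exercise = 4.790000; V(0,0) = max -> 4.790000
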